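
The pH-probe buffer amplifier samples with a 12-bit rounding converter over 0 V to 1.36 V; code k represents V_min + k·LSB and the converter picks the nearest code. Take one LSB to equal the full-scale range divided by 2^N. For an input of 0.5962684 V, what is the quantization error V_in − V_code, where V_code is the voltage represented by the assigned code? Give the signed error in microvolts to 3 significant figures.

−59.7 µV

Range is 1.36 V. LSB = 1.36 V / 2^12 ≈ 332.0 µV.
(0.5962684 − (0)) / LSB = 0.5962684 × 4096/1.36 = 1795.8201. Nearest integer: k = 1796.
Reconstructed level: 0 + 1796 × 1.36/4096 V = 0.5963281250 V.
Error = V_in − V_code = 0.5962684 − (0.5963281250) = −59.7 µV.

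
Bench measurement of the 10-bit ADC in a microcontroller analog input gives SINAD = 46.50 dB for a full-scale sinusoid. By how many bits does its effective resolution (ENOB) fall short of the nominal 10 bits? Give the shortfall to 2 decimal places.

2.57 bits

Effective bits = (46.50 − 1.76)/6.02 = 7.4319.
Lost resolution: 10 − 7.4319 = 2.5681 bits.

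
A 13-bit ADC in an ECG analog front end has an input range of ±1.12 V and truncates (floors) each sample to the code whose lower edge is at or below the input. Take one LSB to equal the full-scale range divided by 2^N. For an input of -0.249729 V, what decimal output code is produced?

The full-scale span is 1.12 − (-1.12) = 2.24 V. LSB = 2.24 V / 2^13 ≈ 273.4 µV.
code = ⌊(V_in − V_min)/LSB⌋ = ⌊(V_in − V_min) × 2^13 / range⌋
     = ⌊(-0.249729 − (-1.12)) × 8192 / 2.24⌋ = ⌊0.870271 × 8192/2.24⌋
     = ⌊3182.705⌋ = 3182.

3182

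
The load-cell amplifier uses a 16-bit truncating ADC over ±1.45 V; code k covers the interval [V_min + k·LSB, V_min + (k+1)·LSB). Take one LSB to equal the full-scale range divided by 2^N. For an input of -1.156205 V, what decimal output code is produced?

6639

Span: 1.45 V − (-1.45 V) = 2.9 V. LSB = 2.9 V / 2^16 ≈ 44.25 µV.
(V_in − V_min) × 2^16/range = (-1.156205 − (-1.45)) × 65536/2.9 = 6639.362.
Floor → code = 6639.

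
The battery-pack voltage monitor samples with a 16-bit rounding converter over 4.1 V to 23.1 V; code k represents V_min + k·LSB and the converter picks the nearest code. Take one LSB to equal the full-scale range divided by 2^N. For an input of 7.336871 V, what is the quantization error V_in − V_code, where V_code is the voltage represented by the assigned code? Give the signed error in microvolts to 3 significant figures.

−52.2 µV

The full-scale span is 23.1 − (4.1) = 19 V. LSB = 19 V / 2^16 ≈ 289.9 µV.
(7.336871 − (4.1)) / LSB = 3.236871 × 65536/19 = 11164.8199. Nearest integer: k = 11165.
V_code = V_min + k × range/2^16 = 4.1 + 11165 × 19/65536 = 7.3369232178 V.
e = 7.336871 − (7.3369232178) = −52.2 µV.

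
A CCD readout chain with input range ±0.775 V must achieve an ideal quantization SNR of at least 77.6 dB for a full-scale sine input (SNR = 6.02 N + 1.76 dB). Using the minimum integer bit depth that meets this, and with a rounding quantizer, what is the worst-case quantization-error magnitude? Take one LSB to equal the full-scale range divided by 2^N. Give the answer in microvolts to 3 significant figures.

The full-scale span is 0.775 − (-0.775) = 1.55 V.
Required N = ⌈(77.6 − 1.76)/6.02⌉ = ⌈12.598⌉ = 13.
Step size = 1.55/8192 V = 189.21 µV.
Half an LSB is 94.6 µV.

94.6 µV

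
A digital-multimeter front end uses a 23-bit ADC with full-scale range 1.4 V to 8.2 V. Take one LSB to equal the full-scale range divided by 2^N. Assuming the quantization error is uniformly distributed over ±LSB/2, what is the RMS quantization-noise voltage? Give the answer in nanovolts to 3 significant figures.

Full-scale range = 8.2 V − (1.4 V) = 6.8 V.
LSB = 6.8 V ÷ 2^23 = 6.8/8388608 V = 0.81062 µV.
σ_q = LSB/√12 = 0.81062 µV/3.4641 = 234 nV.

234 nV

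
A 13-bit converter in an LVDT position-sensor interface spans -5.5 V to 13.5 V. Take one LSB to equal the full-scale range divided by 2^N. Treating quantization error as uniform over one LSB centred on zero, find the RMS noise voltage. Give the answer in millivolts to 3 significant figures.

Span: 13.5 V − (-5.5 V) = 19 V.
LSB = 19 V ÷ 2^13 = 19/8192 V = 2.3193 mV.
σ_q = LSB/√12 = 2.3193 mV/3.4641 = 0.670 mV.

0.670 mV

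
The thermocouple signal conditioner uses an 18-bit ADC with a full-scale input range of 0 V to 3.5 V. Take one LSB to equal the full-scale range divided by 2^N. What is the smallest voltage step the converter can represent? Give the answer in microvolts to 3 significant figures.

13.4 µV

Span = 3.5 V.
There are 2^18 = 262144 steps.
LSB = 3.5 V / 2^18 = 13.4 µV.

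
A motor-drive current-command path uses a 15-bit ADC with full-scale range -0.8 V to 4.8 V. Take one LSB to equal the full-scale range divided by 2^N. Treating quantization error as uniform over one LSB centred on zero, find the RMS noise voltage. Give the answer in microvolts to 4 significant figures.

Range = 4.8 − (-0.8) = 5.6 V.
LSB = 5.6 V / 2^15 = 170.898 µV.
RMS of a uniform error over width LSB is LSB/√12 = 49.33 µV.

49.33 µV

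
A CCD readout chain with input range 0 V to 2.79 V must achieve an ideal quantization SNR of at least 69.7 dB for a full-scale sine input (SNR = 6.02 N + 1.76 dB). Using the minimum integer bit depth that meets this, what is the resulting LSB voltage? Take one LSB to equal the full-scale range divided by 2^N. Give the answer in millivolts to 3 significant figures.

V_FS = 2.79 V.
N ≥ (69.7 − 1.76)/6.02 = 11.286 → N_min = 12.
Step size = 2.79/4096 V = 0.681 mV.

0.681 mV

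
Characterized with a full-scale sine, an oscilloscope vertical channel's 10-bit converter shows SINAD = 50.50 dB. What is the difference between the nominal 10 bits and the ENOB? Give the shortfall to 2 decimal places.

N_eff = (50.50 − 1.76)/6.02 = 8.0963 bits.
Lost resolution: 10 − 8.0963 = 1.9037 bits.

1.90 bits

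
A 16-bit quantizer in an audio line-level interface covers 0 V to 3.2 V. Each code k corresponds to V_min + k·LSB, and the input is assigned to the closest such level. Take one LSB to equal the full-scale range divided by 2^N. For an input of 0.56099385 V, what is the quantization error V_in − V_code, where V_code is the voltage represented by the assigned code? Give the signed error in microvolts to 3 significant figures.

Span = 3.2 V. LSB = 3.2 V / 2^16 ≈ 48.83 µV.
(V_in − V_min)/LSB = (0.56099385 − (0)) × 65536/3.2 = 11489.1540 → nearest code k = 11489.
V_code = V_min + k × range/2^16 = 0 + 11489 × 3.2/65536 = 0.56098632813 V.
Error = V_in − V_code = 0.56099385 − (0.56098632813) = +7.52 µV.

+7.52 µV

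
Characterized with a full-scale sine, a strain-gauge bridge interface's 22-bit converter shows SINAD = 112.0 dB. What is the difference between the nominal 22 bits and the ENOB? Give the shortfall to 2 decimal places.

Effective bits = (112.0 − 1.76)/6.02 = 18.3123.
22 − 18.3123 = 3.69 bits below nominal.

3.69 bits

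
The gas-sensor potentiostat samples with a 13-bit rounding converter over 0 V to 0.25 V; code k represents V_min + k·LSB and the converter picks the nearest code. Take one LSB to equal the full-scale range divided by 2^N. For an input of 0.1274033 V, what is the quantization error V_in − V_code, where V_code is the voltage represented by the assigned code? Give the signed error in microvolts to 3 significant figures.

−7.59 µV

Full-scale range = 0.25 V. LSB = 0.25 V / 2^13 ≈ 30.52 µV.
(V_in − V_min)/LSB = (0.1274033 − (0)) × 8192/0.25 = 4174.7513 → nearest code k = 4175.
V_code = 0 + (4175/8192) × 0.25 = 0.1274108887 V.
Error = V_in − V_code = 0.1274033 − (0.1274108887) = −7.59 µV.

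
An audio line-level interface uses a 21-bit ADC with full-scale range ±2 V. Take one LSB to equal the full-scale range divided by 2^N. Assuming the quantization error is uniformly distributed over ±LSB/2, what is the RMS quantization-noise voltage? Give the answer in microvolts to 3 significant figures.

0.551 µV

Range = 2 − (-2) = 4 V.
LSB = 4 V ÷ 2^21 = 4/2097152 V = 1.9073 µV.
RMS of a uniform error over width LSB is LSB/√12 = 0.551 µV.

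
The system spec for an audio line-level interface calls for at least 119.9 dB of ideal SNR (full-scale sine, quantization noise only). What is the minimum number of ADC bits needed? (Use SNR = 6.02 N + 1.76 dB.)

Solving 6.02 N ≥ 119.9 − 1.76: N ≥ 19.625. Round up → N = 20.

20 bits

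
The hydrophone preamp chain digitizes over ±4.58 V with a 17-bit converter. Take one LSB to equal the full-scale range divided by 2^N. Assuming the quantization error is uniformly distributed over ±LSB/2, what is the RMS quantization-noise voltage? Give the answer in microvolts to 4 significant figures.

20.17 µV

Range = 4.58 − (-4.58) = 9.16 V.
One LSB is 9.16 V / 131072 = 69.8853 µV.
RMS of a uniform error over width LSB is LSB/√12 = 20.17 µV.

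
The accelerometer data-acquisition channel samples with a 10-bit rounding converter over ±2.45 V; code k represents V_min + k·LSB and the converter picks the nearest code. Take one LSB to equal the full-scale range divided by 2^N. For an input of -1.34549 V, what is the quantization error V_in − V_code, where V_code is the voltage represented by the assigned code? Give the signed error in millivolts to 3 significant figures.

Range = 2.45 − (-2.45) = 4.9 V. LSB = 4.9 V / 2^10 ≈ 4.785 mV.
Position in LSBs: (-1.34549 − (-2.45)) × 1024/4.9 = 230.8200; rounding gives k = 231.
V_code = -2.45 + (231/1024) × 4.9 = -1.344628906 V.
Error = V_in − V_code = -1.34549 − (-1.344628906) = −0.861 mV.

−0.861 mV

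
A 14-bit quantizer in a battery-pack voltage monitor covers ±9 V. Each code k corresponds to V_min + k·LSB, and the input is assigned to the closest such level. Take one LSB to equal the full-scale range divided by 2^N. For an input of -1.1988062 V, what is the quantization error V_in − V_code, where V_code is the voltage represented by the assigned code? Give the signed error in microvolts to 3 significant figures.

Full-scale range = 9 V − (-9 V) = 18 V. LSB = 18 V / 2^14 ≈ 1.099 mV.
(V_in − V_min)/LSB = (-1.1988062 − (-9)) × 16384/18 = 7100.8200 → nearest code k = 7101.
Reconstructed level: -9 + 7101 × 18/16384 V = -1.1986083984 V.
V_in − V_code = -1.1988062 − (-1.1986083984) = −198 µV.

−198 µV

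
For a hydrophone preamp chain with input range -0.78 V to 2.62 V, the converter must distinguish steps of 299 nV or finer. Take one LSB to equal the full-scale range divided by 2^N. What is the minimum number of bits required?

Full-scale range = 2.62 V − (-0.78 V) = 3.4 V.
Levels needed ≥ 3.4/299 nV = 1.137e7. 2^24 = 16777216 suffices, so N_min = 24.

24 bits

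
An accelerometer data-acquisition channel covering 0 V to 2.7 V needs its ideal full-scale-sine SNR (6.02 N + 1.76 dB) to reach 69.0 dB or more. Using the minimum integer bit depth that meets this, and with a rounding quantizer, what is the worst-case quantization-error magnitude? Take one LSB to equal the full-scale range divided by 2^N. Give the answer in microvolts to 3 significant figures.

Span = 2.7 V.
N ≥ (69.0 − 1.76)/6.02 = 11.169 → N_min = 12.
One LSB is 2.7 V / 4096 = 0.65918 mV.
Half an LSB is 330 µV.

330 µV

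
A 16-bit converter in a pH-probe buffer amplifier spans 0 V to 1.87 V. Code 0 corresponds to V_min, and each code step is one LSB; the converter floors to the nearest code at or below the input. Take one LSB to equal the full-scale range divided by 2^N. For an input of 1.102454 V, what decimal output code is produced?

V_FS = 1.87 V. LSB = 1.87 V / 2^16 ≈ 28.53 µV.
(V_in − V_min) × 2^16/range = (1.102454 − (0)) × 65536/1.87 = 38636.591.
Floor → code = 38636.

38636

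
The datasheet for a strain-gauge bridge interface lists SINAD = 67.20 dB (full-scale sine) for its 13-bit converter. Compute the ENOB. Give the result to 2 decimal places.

ENOB = (67.20 − 1.76)/6.02 = 10.8704 bits.

10.87 bits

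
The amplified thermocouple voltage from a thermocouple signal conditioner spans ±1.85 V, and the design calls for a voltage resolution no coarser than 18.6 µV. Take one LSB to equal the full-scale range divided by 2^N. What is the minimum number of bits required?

Range = 1.85 − (-1.85) = 3.7 V.
Required number of levels: 3.7/18.6 µV = 198920; smallest N with 2^N ≥ that is 18.

18 bits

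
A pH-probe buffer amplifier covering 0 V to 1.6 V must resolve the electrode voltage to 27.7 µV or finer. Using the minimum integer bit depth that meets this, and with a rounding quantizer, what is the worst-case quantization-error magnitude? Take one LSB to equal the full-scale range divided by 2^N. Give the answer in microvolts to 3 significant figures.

V_FS = 1.6 V.
Need 2^N ≥ 1.6 V / 27.7 µV = 57760 → N_min = 16.
LSB = 1.6 V / 2^16 = 24.414 µV.
Half an LSB is 12.2 µV.

12.2 µV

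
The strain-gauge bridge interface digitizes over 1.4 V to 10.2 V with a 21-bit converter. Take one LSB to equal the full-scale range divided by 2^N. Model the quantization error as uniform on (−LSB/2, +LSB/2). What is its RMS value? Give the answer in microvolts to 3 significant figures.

Range = 10.2 − (1.4) = 8.8 V.
One LSB is 8.8 V / 2097152 = 4.1962 µV.
For a uniform distribution on [−LSB/2, +LSB/2], V_rms = LSB/√12 = 4.1962 µV/3.4641 = 1.21 µV.

1.21 µV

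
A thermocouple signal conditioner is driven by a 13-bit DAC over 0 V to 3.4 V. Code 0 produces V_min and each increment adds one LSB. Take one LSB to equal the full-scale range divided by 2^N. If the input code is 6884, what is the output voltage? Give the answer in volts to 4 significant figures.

2.857 V

Span = 3.4 V. LSB = 3.4 V / 2^13.
V_out = 0 + 6884 × (3.4/8192) V
      = 0 + 2.85713 = 2.85713 V.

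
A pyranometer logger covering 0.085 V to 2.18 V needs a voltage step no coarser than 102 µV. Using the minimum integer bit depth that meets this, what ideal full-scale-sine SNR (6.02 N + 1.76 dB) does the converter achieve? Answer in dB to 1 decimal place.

92.1 dB

The full-scale span is 2.18 − (0.085) = 2.095 V.
2.095 V / 102 µV = 20540. Since 2^14 = 16384 and 2^15 = 32768, N = 15.
6.02(15) + 1.76 = 92.06 dB.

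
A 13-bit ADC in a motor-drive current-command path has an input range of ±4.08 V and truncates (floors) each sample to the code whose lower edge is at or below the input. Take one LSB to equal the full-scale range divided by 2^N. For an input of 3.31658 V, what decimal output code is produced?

Range = 4.08 − (-4.08) = 8.16 V. LSB = 8.16 V / 2^13 ≈ 0.9961 mV.
V_in − V_min = 3.31658 − (-4.08) = 7.39658 V.
Divide by LSB: 7.39658 × 8192/8.16 = 7425.5862.
Truncating gives code 7425.

7425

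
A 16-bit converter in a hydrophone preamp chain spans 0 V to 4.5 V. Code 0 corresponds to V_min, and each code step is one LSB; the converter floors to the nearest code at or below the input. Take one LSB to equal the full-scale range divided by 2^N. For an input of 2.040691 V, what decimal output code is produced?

29719

Full-scale range = 4.5 V. LSB = 4.5 V / 2^16 ≈ 68.66 µV.
V_in − V_min = 2.040691 − (0) = 2.040691 V.
Divide by LSB: 2.040691 × 65536/4.5 = 29719.7168.
Truncating gives code 29719.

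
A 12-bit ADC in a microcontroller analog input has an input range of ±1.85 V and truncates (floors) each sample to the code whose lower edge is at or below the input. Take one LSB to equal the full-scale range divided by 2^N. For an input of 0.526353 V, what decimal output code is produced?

Full-scale range = 1.85 V − (-1.85 V) = 3.7 V. LSB = 3.7 V / 2^12 ≈ 0.9033 mV.
(V_in − V_min) × 2^12/range = (0.526353 − (-1.85)) × 4096/3.7 = 2630.687.
Floor → code = 2630.

2630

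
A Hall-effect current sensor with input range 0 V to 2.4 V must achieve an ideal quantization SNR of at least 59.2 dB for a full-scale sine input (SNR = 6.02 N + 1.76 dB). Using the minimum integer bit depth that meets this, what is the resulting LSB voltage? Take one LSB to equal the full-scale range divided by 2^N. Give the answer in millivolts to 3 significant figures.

Full-scale range = 2.4 V.
6.02 N + 1.76 ≥ 59.2 gives N ≥ 9.542, so the minimum integer is 10.
LSB = 2.4 V / 2^10 = 2.34 mV.

2.34 mV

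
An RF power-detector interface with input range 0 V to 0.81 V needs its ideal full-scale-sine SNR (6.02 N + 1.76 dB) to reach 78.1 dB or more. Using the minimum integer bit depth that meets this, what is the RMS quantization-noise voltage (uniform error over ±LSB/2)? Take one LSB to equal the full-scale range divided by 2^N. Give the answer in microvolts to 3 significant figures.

28.5 µV

Span = 0.81 V.
N ≥ (78.1 − 1.76)/6.02 = 12.681 → N_min = 13.
LSB = 0.81 V / 2^13 = 98.877 µV.
RMS noise = LSB/√12 = 28.5 µV.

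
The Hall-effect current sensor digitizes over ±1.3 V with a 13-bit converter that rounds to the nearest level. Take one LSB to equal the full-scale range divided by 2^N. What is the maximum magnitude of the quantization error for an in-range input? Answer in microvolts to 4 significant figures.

158.7 µV

Span: 1.3 V − (-1.3 V) = 2.6 V.
One LSB is 2.6 V / 8192 = 317.383 µV.
A rounding quantizer has |error| ≤ LSB/2 = 158.7 µV.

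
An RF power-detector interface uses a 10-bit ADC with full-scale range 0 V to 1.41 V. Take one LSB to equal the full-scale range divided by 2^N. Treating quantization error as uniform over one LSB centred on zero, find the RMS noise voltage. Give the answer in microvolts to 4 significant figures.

Span = 1.41 V.
Step size = 1.41/1024 V = 1.37695 mV.
For a uniform distribution on [−LSB/2, +LSB/2], V_rms = LSB/√12 = 1.37695 mV/3.4641 = 397.5 µV.

397.5 µV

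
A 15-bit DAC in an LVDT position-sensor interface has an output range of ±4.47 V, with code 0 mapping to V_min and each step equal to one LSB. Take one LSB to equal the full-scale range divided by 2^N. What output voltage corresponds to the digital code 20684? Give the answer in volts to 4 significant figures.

Span: 4.47 V − (-4.47 V) = 8.94 V. LSB = 8.94 V / 2^15.
V_out = -4.47 + 20684 × (8.94/32768) V
      = -4.47 V + 5.64316 V = 1.17316 V.

1.173 V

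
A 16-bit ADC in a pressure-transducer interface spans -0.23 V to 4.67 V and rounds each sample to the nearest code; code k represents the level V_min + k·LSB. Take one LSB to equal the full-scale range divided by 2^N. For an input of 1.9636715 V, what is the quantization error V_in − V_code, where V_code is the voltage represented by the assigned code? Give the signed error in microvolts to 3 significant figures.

The full-scale span is 4.67 − (-0.23) = 4.9 V. LSB = 4.9 V / 2^16 ≈ 74.77 µV.
Position in LSBs: (1.9636715 − (-0.23)) × 65536/4.9 = 29339.6848; rounding gives k = 29340.
V_code = V_min + k × range/2^16 = -0.23 + 29340 × 4.9/65536 = 1.9636950684 V.
e = 1.9636715 − (1.9636950684) = −23.6 µV.

−23.6 µV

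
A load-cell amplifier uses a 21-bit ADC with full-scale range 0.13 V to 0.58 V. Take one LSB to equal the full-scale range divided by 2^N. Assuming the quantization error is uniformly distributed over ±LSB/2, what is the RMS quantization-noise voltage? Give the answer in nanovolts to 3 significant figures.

61.9 nV

Range = 0.58 − (0.13) = 0.45 V.
LSB = 0.45 V ÷ 2^21 = 0.45/2097152 V = 214.58 nV.
RMS of a uniform error over width LSB is LSB/√12 = 61.9 nV.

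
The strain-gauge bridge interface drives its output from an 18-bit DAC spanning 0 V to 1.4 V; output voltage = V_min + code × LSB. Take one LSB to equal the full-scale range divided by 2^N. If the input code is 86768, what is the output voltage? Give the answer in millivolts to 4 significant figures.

Range is 1.4 V. LSB = 1.4 V / 2^18.
V_out = 0 + 86768 × (1.4/262144) V
      = 0 + 0.463391 = 0.463391 V.

463.4 mV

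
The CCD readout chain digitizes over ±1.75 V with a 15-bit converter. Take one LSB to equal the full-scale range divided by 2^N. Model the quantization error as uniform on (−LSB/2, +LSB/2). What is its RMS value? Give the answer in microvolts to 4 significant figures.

30.83 µV

Full-scale range = 1.75 V − (-1.75 V) = 3.5 V.
LSB = 3.5 V ÷ 2^15 = 3.5/32768 V = 106.812 µV.
V_rms = LSB/√12 = 106.812 µV / √12 = 30.83 µV.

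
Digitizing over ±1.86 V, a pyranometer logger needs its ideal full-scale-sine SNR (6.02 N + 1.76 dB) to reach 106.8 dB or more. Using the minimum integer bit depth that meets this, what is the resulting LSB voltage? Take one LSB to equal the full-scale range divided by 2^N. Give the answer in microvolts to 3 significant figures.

14.2 µV

Full-scale range = 1.86 V − (-1.86 V) = 3.72 V.
6.02 N + 1.76 ≥ 106.8 gives N ≥ 17.449, so the minimum integer is 18.
Step size = 3.72/262144 V = 14.2 µV.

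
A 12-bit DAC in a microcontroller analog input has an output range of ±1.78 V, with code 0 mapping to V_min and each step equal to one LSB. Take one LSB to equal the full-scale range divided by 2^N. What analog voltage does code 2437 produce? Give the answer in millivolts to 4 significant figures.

338.1 mV

Span: 1.78 V − (-1.78 V) = 3.56 V. LSB = 3.56 V / 2^12.
Output = V_min + (2437/4096) × range = -1.78 + 0.594971 × 3.56 V
      = -1.78 V + 2.11810 V = 0.338096 V.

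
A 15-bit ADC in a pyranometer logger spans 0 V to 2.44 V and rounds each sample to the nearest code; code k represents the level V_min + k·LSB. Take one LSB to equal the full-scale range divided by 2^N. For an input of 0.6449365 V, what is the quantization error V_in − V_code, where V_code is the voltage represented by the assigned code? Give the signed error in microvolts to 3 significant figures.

Full-scale range = 2.44 V. LSB = 2.44 V / 2^15 ≈ 74.46 µV.
(V_in − V_min)/LSB = (0.6449365 − (0)) × 32768/2.44 = 8661.1800 → nearest code k = 8661.
V_code = V_min + k × range/2^15 = 0 + 8661 × 2.44/32768 = 0.64492309570 V.
V_in − V_code = 0.6449365 − (0.64492309570) = +13.4 µV.

+13.4 µV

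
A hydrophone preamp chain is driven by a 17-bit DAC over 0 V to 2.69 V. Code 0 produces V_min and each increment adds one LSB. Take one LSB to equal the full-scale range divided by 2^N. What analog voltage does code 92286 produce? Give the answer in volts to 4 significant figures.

V_FS = 2.69 V. LSB = 2.69 V / 2^17.
V_out = V_min + code × LSB = 0 V + 92286 × 2.69 V / 131072
      = 0 V + 1.89399 V = 1.89399 V.

1.894 V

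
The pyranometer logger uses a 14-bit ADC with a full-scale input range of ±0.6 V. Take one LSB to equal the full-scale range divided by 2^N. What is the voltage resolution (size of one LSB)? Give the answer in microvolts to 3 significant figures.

Full-scale range = 0.6 V − (-0.6 V) = 1.2 V.
There are 2^14 = 16384 steps.
One LSB is 1.2 V / 16384 = 73.2 µV.

73.2 µV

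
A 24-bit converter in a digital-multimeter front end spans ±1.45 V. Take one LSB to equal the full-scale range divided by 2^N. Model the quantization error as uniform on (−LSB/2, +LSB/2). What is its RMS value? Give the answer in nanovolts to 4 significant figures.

The full-scale span is 1.45 − (-1.45) = 2.9 V.
LSB = 2.9 V / 2^24 = 172.853 nV.
V_rms = LSB/√12 = 172.853 nV / √12 = 49.90 nV.

49.90 nV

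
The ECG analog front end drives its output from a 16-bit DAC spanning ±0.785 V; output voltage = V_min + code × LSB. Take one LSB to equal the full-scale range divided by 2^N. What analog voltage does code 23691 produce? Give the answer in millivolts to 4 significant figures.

-217.5 mV

Range = 0.785 − (-0.785) = 1.57 V. LSB = 1.57 V / 2^16.
Output = V_min + (23691/65536) × range = -0.785 + 0.361496 × 1.57 V
      = -0.785 + 0.567549 = -0.217451 V.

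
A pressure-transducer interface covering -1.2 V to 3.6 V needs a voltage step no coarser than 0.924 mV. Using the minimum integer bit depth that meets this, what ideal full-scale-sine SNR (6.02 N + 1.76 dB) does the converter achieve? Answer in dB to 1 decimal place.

80.0 dB

The full-scale span is 3.6 − (-1.2) = 4.8 V.
Required number of levels: 4.8/0.924 mV = 5194.8; smallest N with 2^N ≥ that is 13.
SNR = 6.02 × 13 + 1.76 = 80.02 dB.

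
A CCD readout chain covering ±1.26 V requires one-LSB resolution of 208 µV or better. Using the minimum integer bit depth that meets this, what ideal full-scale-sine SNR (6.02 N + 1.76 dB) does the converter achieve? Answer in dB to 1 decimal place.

Range = 1.26 − (-1.26) = 2.52 V.
Required number of levels: 2.52/208 µV = 12115; smallest N with 2^N ≥ that is 14.
6.02(14) + 1.76 = 86.04 dB.

86.0 dB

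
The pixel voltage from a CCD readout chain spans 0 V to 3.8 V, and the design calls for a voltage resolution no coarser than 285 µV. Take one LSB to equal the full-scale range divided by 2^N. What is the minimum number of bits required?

V_FS = 3.8 V.
Required number of levels: 3.8/285 µV = 13333; smallest N with 2^N ≥ that is 14.

14 bits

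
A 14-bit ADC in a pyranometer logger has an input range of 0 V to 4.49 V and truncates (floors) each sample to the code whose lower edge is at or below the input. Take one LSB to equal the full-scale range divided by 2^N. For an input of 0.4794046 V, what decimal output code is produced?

Range is 4.49 V. LSB = 4.49 V / 2^14 ≈ 274.0 µV.
(V_in − V_min) × 2^14/range = (0.4794046 − (0)) × 16384/4.49 = 1749.346.
Floor → code = 1749.

1749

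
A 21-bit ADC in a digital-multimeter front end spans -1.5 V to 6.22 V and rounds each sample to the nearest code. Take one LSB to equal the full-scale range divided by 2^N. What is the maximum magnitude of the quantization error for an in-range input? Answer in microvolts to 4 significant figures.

The full-scale span is 6.22 − (-1.5) = 7.72 V.
One LSB is 7.72 V / 2097152 = 3.68118 µV.
Worst-case error for round-to-nearest is half an LSB: 1.841 µV.

1.841 µV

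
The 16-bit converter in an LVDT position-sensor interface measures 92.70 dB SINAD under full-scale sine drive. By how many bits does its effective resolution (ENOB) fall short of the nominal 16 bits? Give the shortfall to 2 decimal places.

ENOB = (SINAD − 1.76)/6.02 = (92.70 − 1.76)/6.02 = 15.1063 bits.
Lost resolution: 16 − 15.1063 = 0.8937 bits.

0.89 bits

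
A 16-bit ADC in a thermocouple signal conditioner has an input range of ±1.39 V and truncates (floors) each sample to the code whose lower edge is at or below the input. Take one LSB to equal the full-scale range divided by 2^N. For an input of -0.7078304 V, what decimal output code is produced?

16081

Full-scale range = 1.39 V − (-1.39 V) = 2.78 V. LSB = 2.78 V / 2^16 ≈ 42.42 µV.
(V_in − V_min) × 2^16/range = (-0.7078304 − (-1.39)) × 65536/2.78 = 16081.535.
Floor → code = 16081.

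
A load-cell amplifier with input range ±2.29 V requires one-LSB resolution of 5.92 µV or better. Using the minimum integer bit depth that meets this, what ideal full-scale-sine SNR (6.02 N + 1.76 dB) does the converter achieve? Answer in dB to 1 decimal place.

122.2 dB

Full-scale range = 2.29 V − (-2.29 V) = 4.58 V.
4.58 V / 5.92 µV = 773600. Since 2^19 = 524288 and 2^20 = 1048576, N = 20.
SNR = 6.02 × 20 + 1.76 = 122.16 dB.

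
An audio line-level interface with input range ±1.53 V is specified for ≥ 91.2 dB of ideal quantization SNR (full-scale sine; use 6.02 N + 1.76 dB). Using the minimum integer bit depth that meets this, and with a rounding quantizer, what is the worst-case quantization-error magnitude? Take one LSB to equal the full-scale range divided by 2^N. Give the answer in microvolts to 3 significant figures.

The full-scale span is 1.53 − (-1.53) = 3.06 V.
N ≥ (91.2 − 1.76)/6.02 = 14.857 → N_min = 15.
LSB = 3.06 V ÷ 2^15 = 3.06/32768 V = 93.384 µV.
|e|_max = LSB/2 = 46.7 µV.

46.7 µV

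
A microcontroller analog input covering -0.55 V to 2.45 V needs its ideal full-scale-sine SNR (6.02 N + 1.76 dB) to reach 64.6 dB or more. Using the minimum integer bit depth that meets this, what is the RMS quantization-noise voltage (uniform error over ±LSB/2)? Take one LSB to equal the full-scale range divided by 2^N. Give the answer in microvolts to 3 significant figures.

423 µV

Span: 2.45 V − (-0.55 V) = 3 V.
Solving 6.02 N ≥ 64.6 − 1.76: N ≥ 10.439. Round up → N = 11.
LSB = 3 V ÷ 2^11 = 3/2048 V = 1.4648 mV.
V_rms = LSB/√12 = 423 µV.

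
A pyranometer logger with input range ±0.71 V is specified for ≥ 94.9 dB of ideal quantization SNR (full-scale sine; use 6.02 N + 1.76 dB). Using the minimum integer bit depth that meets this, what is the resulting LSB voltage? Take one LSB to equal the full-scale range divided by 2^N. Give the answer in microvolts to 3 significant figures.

Range = 0.71 − (-0.71) = 1.42 V.
N ≥ (94.9 − 1.76)/6.02 = 15.472 → N_min = 16.
LSB = 1.42 V ÷ 2^16 = 1.42/65536 V = 21.7 µV.

21.7 µV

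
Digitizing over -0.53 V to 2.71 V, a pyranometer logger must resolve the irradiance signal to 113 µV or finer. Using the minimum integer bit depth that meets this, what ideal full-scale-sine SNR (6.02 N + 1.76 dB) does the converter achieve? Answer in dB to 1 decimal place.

92.1 dB

The full-scale span is 2.71 − (-0.53) = 3.24 V.
Levels needed ≥ 3.24/113 µV = 28670. 2^15 = 32768 suffices, so N_min = 15.
Ideal SNR at N = 15: 6.02·15 + 1.76 = 92.1 dB.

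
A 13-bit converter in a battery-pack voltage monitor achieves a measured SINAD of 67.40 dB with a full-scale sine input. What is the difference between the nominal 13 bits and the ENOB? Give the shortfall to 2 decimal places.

2.10 bits

ENOB = (SINAD − 1.76)/6.02 = (67.40 − 1.76)/6.02 = 10.9037 bits.
13 − 10.9037 = 2.10 bits below nominal.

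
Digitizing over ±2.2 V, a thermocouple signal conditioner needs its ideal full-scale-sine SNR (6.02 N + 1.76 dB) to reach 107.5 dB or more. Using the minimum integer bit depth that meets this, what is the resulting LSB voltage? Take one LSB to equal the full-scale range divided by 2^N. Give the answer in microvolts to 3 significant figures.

16.8 µV

The full-scale span is 2.2 − (-2.2) = 4.4 V.
6.02 N + 1.76 ≥ 107.5 gives N ≥ 17.565, so the minimum integer is 18.
LSB = 4.4 V ÷ 2^18 = 4.4/262144 V = 16.8 µV.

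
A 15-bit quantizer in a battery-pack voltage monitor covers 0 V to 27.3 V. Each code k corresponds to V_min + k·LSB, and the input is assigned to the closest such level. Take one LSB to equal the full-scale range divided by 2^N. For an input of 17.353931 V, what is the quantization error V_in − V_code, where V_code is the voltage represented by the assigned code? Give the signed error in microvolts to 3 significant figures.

Full-scale range = 27.3 V. LSB = 27.3 V / 2^15 ≈ 0.8331 mV.
(V_in − V_min)/LSB = (17.353931 − (0)) × 32768/27.3 = 20829.8026 → nearest code k = 20830.
Reconstructed level: 0 + 20830 × 27.3/32768 V = 17.354095459 V.
V_in − V_code = 17.353931 − (17.354095459) = −164 µV.

−164 µV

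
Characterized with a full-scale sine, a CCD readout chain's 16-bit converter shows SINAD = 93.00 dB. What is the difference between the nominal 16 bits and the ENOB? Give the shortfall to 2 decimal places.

0.84 bits

Effective bits = (93.00 − 1.76)/6.02 = 15.1561.
Lost resolution: 16 − 15.1561 = 0.8439 bits.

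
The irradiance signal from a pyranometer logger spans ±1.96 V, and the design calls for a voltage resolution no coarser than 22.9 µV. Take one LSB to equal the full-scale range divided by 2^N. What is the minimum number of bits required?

Full-scale range = 1.96 V − (-1.96 V) = 3.92 V.
Required number of levels: 3.92/22.9 µV = 171180; smallest N with 2^N ≥ that is 18.

18 bits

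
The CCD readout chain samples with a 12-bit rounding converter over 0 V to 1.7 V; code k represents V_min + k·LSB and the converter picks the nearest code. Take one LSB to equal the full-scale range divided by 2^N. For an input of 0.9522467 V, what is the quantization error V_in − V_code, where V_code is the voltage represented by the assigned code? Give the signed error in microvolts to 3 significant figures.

+147 µV

Range is 1.7 V. LSB = 1.7 V / 2^12 ≈ 415.0 µV.
Position in LSBs: (0.9522467 − (0)) × 4096/1.7 = 2294.3544; rounding gives k = 2294.
V_code = V_min + k × range/2^12 = 0 + 2294 × 1.7/4096 = 0.9520996094 V.
Error = V_in − V_code = 0.9522467 − (0.9520996094) = +147 µV.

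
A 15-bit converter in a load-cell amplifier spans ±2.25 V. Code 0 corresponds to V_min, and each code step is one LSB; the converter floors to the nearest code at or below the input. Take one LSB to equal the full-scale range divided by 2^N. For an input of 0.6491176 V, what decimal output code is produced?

21110

Range = 2.25 − (-2.25) = 4.5 V. LSB = 4.5 V / 2^15 ≈ 137.3 µV.
(V_in − V_min) × 2^15/range = (0.6491176 − (-2.25)) × 32768/4.5 = 21110.730.
Floor → code = 21110.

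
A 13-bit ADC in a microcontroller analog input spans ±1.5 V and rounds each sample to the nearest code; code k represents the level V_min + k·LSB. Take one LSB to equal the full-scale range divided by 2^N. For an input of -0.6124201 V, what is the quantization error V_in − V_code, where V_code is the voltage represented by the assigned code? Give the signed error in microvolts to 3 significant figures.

Full-scale range = 1.5 V − (-1.5 V) = 3 V. LSB = 3 V / 2^13 ≈ 366.2 µV.
(-0.6124201 − (-1.5)) / LSB = 0.8875799 × 8192/3 = 2423.6848. Nearest integer: k = 2424.
V_code = V_min + k × range/2^13 = -1.5 + 2424 × 3/8192 = -0.6123046875 V.
V_in − V_code = -0.6124201 − (-0.6123046875) = −115 µV.

−115 µV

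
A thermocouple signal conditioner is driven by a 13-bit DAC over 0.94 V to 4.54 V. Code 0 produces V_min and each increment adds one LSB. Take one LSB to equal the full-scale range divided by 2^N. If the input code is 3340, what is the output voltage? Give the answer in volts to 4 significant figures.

2.408 V

Range = 4.54 − (0.94) = 3.6 V. LSB = 3.6 V / 2^13.
V_out = 0.94 + 3340 × (3.6/8192) V
      = 0.94 V + 1.46777 V = 2.40777 V.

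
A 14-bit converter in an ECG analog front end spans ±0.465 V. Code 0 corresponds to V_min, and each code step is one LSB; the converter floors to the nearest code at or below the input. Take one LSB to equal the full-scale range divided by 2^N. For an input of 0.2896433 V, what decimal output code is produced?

Range = 0.465 − (-0.465) = 0.93 V. LSB = 0.93 V / 2^14 ≈ 56.76 µV.
V_in − V_min = 0.2896433 − (-0.465) = 0.7546433 V.
Divide by LSB: 0.7546433 × 16384/0.93 = 13294.7052.
Truncating gives code 13294.

13294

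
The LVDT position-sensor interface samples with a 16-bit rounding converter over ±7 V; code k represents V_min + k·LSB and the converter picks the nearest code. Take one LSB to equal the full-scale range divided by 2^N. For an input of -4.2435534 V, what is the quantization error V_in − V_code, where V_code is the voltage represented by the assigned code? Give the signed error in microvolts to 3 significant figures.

+68.4 µV

Range = 7 − (-7) = 14 V. LSB = 14 V / 2^16 ≈ 213.6 µV.
(-4.2435534 − (-7)) / LSB = 2.7564466 × 65536/14 = 12903.3203. Nearest integer: k = 12903.
Reconstructed level: -7 + 12903 × 14/65536 V = -4.2436218262 V.
V_in − V_code = -4.2435534 − (-4.2436218262) = +68.4 µV.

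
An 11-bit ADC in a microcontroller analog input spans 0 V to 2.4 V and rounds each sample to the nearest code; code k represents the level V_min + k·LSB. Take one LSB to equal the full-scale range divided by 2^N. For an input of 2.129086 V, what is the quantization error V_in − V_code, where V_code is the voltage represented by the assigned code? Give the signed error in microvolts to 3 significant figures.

−211 µV

V_FS = 2.4 V. LSB = 2.4 V / 2^11 ≈ 1.172 mV.
Position in LSBs: (2.129086 − (0)) × 2048/2.4 = 1816.8201; rounding gives k = 1817.
V_code = 0 + (1817/2048) × 2.4 = 2.129296875 V.
Error = V_in − V_code = 2.129086 − (2.129296875) = −211 µV.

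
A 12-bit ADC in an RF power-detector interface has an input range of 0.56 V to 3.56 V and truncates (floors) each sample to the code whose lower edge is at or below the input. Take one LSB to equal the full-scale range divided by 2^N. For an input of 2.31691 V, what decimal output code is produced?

Range = 3.56 − (0.56) = 3 V. LSB = 3 V / 2^12 ≈ 0.7324 mV.
V_in − V_min = 2.31691 − (0.56) = 1.75691 V.
Divide by LSB: 1.75691 × 4096/3 = 2398.7678.
Truncating gives code 2398.

2398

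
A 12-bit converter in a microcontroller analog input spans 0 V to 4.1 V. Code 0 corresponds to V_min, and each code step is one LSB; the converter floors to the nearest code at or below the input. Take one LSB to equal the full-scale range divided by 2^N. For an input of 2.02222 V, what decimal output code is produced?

Range is 4.1 V. LSB = 4.1 V / 2^12 ≈ 1.001 mV.
(V_in − V_min) × 2^12/range = (2.02222 − (0)) × 4096/4.1 = 2020.247.
Floor → code = 2020.

2020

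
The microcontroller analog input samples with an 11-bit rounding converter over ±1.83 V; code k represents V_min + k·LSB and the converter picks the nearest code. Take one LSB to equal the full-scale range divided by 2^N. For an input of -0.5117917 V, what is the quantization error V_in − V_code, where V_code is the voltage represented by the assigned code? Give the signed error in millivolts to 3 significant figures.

Full-scale range = 1.83 V − (-1.83 V) = 3.66 V. LSB = 3.66 V / 2^11 ≈ 1.787 mV.
(V_in − V_min)/LSB = (-0.5117917 − (-1.83)) × 2048/3.66 = 737.6204 → nearest code k = 738.
Reconstructed level: -1.83 + 738 × 3.66/2048 V = -0.5111132813 V.
Error = V_in − V_code = -0.5117917 − (-0.5111132813) = −0.678 mV.

−0.678 mV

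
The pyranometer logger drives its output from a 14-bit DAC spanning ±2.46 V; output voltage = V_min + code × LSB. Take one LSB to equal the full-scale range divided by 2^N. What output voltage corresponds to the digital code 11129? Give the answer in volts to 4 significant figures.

0.8820 V

Span: 2.46 V − (-2.46 V) = 4.92 V. LSB = 4.92 V / 2^14.
V_out = -2.46 + 11129 × (4.92/16384) V
      = -2.46 + 3.34196 = 0.881960 V.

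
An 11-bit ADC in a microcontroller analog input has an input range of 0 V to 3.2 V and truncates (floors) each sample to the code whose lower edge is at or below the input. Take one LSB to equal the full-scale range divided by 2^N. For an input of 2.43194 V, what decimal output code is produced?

Full-scale range = 3.2 V. LSB = 3.2 V / 2^11 ≈ 1.562 mV.
V_in − V_min = 2.43194 − (0) = 2.43194 V.
Divide by LSB: 2.43194 × 2048/3.2 = 1556.4416.
Truncating gives code 1556.

1556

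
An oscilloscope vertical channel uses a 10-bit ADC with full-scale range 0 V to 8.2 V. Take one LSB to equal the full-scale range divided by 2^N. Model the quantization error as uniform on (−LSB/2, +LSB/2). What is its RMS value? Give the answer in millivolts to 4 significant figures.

2.312 mV

Full-scale range = 8.2 V.
LSB = 8.2 V ÷ 2^10 = 8.2/1024 V = 8.00781 mV.
RMS of a uniform error over width LSB is LSB/√12 = 2.312 mV.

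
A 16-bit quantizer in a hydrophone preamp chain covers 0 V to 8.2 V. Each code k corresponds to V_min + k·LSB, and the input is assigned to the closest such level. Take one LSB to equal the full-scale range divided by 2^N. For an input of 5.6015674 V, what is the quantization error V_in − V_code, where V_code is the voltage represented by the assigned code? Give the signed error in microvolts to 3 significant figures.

−22.6 µV

V_FS = 8.2 V. LSB = 8.2 V / 2^16 ≈ 125.1 µV.
Position in LSBs: (5.6015674 − (0)) × 65536/8.2 = 44768.8196; rounding gives k = 44769.
Reconstructed level: 0 + 44769 × 8.2/65536 V = 5.6015899658 V.
Error = V_in − V_code = 5.6015674 − (5.6015899658) = −22.6 µV.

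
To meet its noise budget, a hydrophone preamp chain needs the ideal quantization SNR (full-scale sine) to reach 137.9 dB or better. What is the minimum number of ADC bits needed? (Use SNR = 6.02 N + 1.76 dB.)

23 bits

Solving 6.02 N ≥ 137.9 − 1.76: N ≥ 22.615. Round up → N = 23.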